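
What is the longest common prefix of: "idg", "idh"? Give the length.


Words: idg, idh
  Position 0: all 'i' => match
  Position 1: all 'd' => match
  Position 2: ('g', 'h') => mismatch, stop
LCP = "id" (length 2)

2


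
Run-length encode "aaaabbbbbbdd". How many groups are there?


Input: aaaabbbbbbdd
Scanning for consecutive runs:
  Group 1: 'a' x 4 (positions 0-3)
  Group 2: 'b' x 6 (positions 4-9)
  Group 3: 'd' x 2 (positions 10-11)
Total groups: 3

3


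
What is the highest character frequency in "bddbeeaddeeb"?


Input: bddbeeaddeeb
Character counts:
  'a': 1
  'b': 3
  'd': 4
  'e': 4
Maximum frequency: 4

4


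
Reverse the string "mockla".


Input: mockla
Reading characters right to left:
  Position 5: 'a'
  Position 4: 'l'
  Position 3: 'k'
  Position 2: 'c'
  Position 1: 'o'
  Position 0: 'm'
Reversed: alkcom

alkcom


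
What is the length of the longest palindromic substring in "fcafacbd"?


Input: "fcafacbd"
Checking substrings for palindromes:
  [1:6] "cafac" (len 5) => palindrome
  [2:5] "afa" (len 3) => palindrome
Longest palindromic substring: "cafac" with length 5

5


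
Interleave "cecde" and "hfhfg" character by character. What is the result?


Interleaving "cecde" and "hfhfg":
  Position 0: 'c' from first, 'h' from second => "ch"
  Position 1: 'e' from first, 'f' from second => "ef"
  Position 2: 'c' from first, 'h' from second => "ch"
  Position 3: 'd' from first, 'f' from second => "df"
  Position 4: 'e' from first, 'g' from second => "eg"
Result: chefchdfeg

chefchdfeg


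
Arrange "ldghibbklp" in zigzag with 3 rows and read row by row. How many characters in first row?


Zigzag "ldghibbklp" into 3 rows:
Placing characters:
  'l' => row 0
  'd' => row 1
  'g' => row 2
  'h' => row 1
  'i' => row 0
  'b' => row 1
  'b' => row 2
  'k' => row 1
  'l' => row 0
  'p' => row 1
Rows:
  Row 0: "lil"
  Row 1: "dhbkp"
  Row 2: "gb"
First row length: 3

3


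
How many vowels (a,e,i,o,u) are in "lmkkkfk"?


Input: lmkkkfk
Checking each character:
  'l' at position 0: consonant
  'm' at position 1: consonant
  'k' at position 2: consonant
  'k' at position 3: consonant
  'k' at position 4: consonant
  'f' at position 5: consonant
  'k' at position 6: consonant
Total vowels: 0

0


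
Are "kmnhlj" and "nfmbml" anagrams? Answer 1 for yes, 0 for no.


Strings: "kmnhlj", "nfmbml"
Sorted first:  hjklmn
Sorted second: bflmmn
Differ at position 0: 'h' vs 'b' => not anagrams

0


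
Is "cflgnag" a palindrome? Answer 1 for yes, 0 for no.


Input: cflgnag
Reversed: ganglfc
  Compare pos 0 ('c') with pos 6 ('g'): MISMATCH
  Compare pos 1 ('f') with pos 5 ('a'): MISMATCH
  Compare pos 2 ('l') with pos 4 ('n'): MISMATCH
Result: not a palindrome

0


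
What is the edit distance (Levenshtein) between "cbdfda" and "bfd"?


Computing edit distance: "cbdfda" -> "bfd"
DP table:
           b    f    d
      0    1    2    3
  c   1    1    2    3
  b   2    1    2    3
  d   3    2    2    2
  f   4    3    2    3
  d   5    4    3    2
  a   6    5    4    3
Edit distance = dp[6][3] = 3

3


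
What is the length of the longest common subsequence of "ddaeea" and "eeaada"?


LCS of "ddaeea" and "eeaada"
DP table:
           e    e    a    a    d    a
      0    0    0    0    0    0    0
  d   0    0    0    0    0    1    1
  d   0    0    0    0    0    1    1
  a   0    0    0    1    1    1    2
  e   0    1    1    1    1    1    2
  e   0    1    2    2    2    2    2
  a   0    1    2    3    3    3    3
LCS length = dp[6][6] = 3

3


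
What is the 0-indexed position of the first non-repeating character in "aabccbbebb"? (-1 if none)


Input: aabccbbebb
Character frequencies:
  'a': 2
  'b': 5
  'c': 2
  'e': 1
Scanning left to right for freq == 1:
  Position 0 ('a'): freq=2, skip
  Position 1 ('a'): freq=2, skip
  Position 2 ('b'): freq=5, skip
  Position 3 ('c'): freq=2, skip
  Position 4 ('c'): freq=2, skip
  Position 5 ('b'): freq=5, skip
  Position 6 ('b'): freq=5, skip
  Position 7 ('e'): unique! => answer = 7

7


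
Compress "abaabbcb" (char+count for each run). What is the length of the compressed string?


Input: abaabbcb
Runs:
  'a' x 1 => "a1"
  'b' x 1 => "b1"
  'a' x 2 => "a2"
  'b' x 2 => "b2"
  'c' x 1 => "c1"
  'b' x 1 => "b1"
Compressed: "a1b1a2b2c1b1"
Compressed length: 12

12


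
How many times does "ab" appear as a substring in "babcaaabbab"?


Searching for "ab" in "babcaaabbab"
Scanning each position:
  Position 0: "ba" => no
  Position 1: "ab" => MATCH
  Position 2: "bc" => no
  Position 3: "ca" => no
  Position 4: "aa" => no
  Position 5: "aa" => no
  Position 6: "ab" => MATCH
  Position 7: "bb" => no
  Position 8: "ba" => no
  Position 9: "ab" => MATCH
Total occurrences: 3

3


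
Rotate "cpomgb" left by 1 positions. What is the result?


Input: "cpomgb", rotate left by 1
First 1 characters: "c"
Remaining characters: "pomgb"
Concatenate remaining + first: "pomgb" + "c" = "pomgbc"

pomgbc


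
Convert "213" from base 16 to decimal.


Input: "213" in base 16
Positional expansion:
  Digit '2' (value 2) x 16^2 = 512
  Digit '1' (value 1) x 16^1 = 16
  Digit '3' (value 3) x 16^0 = 3
Sum = 531

531


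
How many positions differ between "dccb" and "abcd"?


Comparing "dccb" and "abcd" position by position:
  Position 0: 'd' vs 'a' => DIFFER
  Position 1: 'c' vs 'b' => DIFFER
  Position 2: 'c' vs 'c' => same
  Position 3: 'b' vs 'd' => DIFFER
Positions that differ: 3

3


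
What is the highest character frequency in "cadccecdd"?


Input: cadccecdd
Character counts:
  'a': 1
  'c': 4
  'd': 3
  'e': 1
Maximum frequency: 4

4


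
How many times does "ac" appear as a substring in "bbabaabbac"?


Searching for "ac" in "bbabaabbac"
Scanning each position:
  Position 0: "bb" => no
  Position 1: "ba" => no
  Position 2: "ab" => no
  Position 3: "ba" => no
  Position 4: "aa" => no
  Position 5: "ab" => no
  Position 6: "bb" => no
  Position 7: "ba" => no
  Position 8: "ac" => MATCH
Total occurrences: 1

1


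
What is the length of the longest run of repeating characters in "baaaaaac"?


Input: "baaaaaac"
Scanning for longest run:
  Position 1 ('a'): new char, reset run to 1
  Position 2 ('a'): continues run of 'a', length=2
  Position 3 ('a'): continues run of 'a', length=3
  Position 4 ('a'): continues run of 'a', length=4
  Position 5 ('a'): continues run of 'a', length=5
  Position 6 ('a'): continues run of 'a', length=6
  Position 7 ('c'): new char, reset run to 1
Longest run: 'a' with length 6

6


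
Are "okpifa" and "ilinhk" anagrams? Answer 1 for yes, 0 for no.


Strings: "okpifa", "ilinhk"
Sorted first:  afikop
Sorted second: hiikln
Differ at position 0: 'a' vs 'h' => not anagrams

0


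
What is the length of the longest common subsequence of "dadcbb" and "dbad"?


LCS of "dadcbb" and "dbad"
DP table:
           d    b    a    d
      0    0    0    0    0
  d   0    1    1    1    1
  a   0    1    1    2    2
  d   0    1    1    2    3
  c   0    1    1    2    3
  b   0    1    2    2    3
  b   0    1    2    2    3
LCS length = dp[6][4] = 3

3


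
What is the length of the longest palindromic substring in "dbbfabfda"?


Input: "dbbfabfda"
Checking substrings for palindromes:
  [1:3] "bb" (len 2) => palindrome
Longest palindromic substring: "bb" with length 2

2


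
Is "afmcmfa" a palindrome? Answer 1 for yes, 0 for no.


Input: afmcmfa
Reversed: afmcmfa
  Compare pos 0 ('a') with pos 6 ('a'): match
  Compare pos 1 ('f') with pos 5 ('f'): match
  Compare pos 2 ('m') with pos 4 ('m'): match
Result: palindrome

1


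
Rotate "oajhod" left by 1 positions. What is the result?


Input: "oajhod", rotate left by 1
First 1 characters: "o"
Remaining characters: "ajhod"
Concatenate remaining + first: "ajhod" + "o" = "ajhodo"

ajhodo


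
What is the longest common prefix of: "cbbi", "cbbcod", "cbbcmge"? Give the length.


Words: cbbi, cbbcod, cbbcmge
  Position 0: all 'c' => match
  Position 1: all 'b' => match
  Position 2: all 'b' => match
  Position 3: ('i', 'c', 'c') => mismatch, stop
LCP = "cbb" (length 3)

3


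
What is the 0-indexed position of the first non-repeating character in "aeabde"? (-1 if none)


Input: aeabde
Character frequencies:
  'a': 2
  'b': 1
  'd': 1
  'e': 2
Scanning left to right for freq == 1:
  Position 0 ('a'): freq=2, skip
  Position 1 ('e'): freq=2, skip
  Position 2 ('a'): freq=2, skip
  Position 3 ('b'): unique! => answer = 3

3


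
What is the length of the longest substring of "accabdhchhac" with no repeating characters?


Input: "accabdhchhac"
Sliding window (track last position of each char):
  Position 0 ('a'): window [0,0] length 1 -- new best
  Position 1 ('c'): window [0,1] length 2 -- new best
  Position 2 ('c'): repeat (last at 1), move window start to 2
  Position 2 ('c'): window [2,2] length 1
  Position 3 ('a'): window [2,3] length 2
  Position 4 ('b'): window [2,4] length 3 -- new best
  Position 5 ('d'): window [2,5] length 4 -- new best
  Position 6 ('h'): window [2,6] length 5 -- new best
  Position 7 ('c'): repeat (last at 2), move window start to 3
  Position 7 ('c'): window [3,7] length 5
  Position 8 ('h'): repeat (last at 6), move window start to 7
  Position 8 ('h'): window [7,8] length 2
  Position 9 ('h'): repeat (last at 8), move window start to 9
  Position 9 ('h'): window [9,9] length 1
  Position 10 ('a'): window [9,10] length 2
  Position 11 ('c'): window [9,11] length 3
Longest substring with no repeats: "cabdh" with length 5

5


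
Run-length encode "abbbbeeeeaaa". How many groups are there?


Input: abbbbeeeeaaa
Scanning for consecutive runs:
  Group 1: 'a' x 1 (positions 0-0)
  Group 2: 'b' x 4 (positions 1-4)
  Group 3: 'e' x 4 (positions 5-8)
  Group 4: 'a' x 3 (positions 9-11)
Total groups: 4

4


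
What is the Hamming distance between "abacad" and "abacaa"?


Comparing "abacad" and "abacaa" position by position:
  Position 0: 'a' vs 'a' => same
  Position 1: 'b' vs 'b' => same
  Position 2: 'a' vs 'a' => same
  Position 3: 'c' vs 'c' => same
  Position 4: 'a' vs 'a' => same
  Position 5: 'd' vs 'a' => differ
Total differences (Hamming distance): 1

1


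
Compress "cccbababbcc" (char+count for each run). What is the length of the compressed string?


Input: cccbababbcc
Runs:
  'c' x 3 => "c3"
  'b' x 1 => "b1"
  'a' x 1 => "a1"
  'b' x 1 => "b1"
  'a' x 1 => "a1"
  'b' x 2 => "b2"
  'c' x 2 => "c2"
Compressed: "c3b1a1b1a1b2c2"
Compressed length: 14

14


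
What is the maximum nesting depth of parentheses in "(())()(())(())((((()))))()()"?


Input: "(())()(())(())((((()))))()()"
Tracking depth:
  Position 0 '(': depth becomes 1
  Position 1 '(': depth becomes 2
  Position 2 ')': depth becomes 1
  Position 3 ')': depth becomes 0
  Position 4 '(': depth becomes 1
  Position 5 ')': depth becomes 0
  Position 6 '(': depth becomes 1
  Position 7 '(': depth becomes 2
  Position 8 ')': depth becomes 1
  Position 9 ')': depth becomes 0
  Position 10 '(': depth becomes 1
  Position 11 '(': depth becomes 2
  Position 12 ')': depth becomes 1
  Position 13 ')': depth becomes 0
  Position 14 '(': depth becomes 1
  Position 15 '(': depth becomes 2
  Position 16 '(': depth becomes 3
  Position 17 '(': depth becomes 4
  Position 18 '(': depth becomes 5
  Position 19 ')': depth becomes 4
  Position 20 ')': depth becomes 3
  Position 21 ')': depth becomes 2
  Position 22 ')': depth becomes 1
  Position 23 ')': depth becomes 0
  Position 24 '(': depth becomes 1
  Position 25 ')': depth becomes 0
  Position 26 '(': depth becomes 1
  Position 27 ')': depth becomes 0
Maximum depth reached: 5

5


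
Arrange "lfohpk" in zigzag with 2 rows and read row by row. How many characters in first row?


Zigzag "lfohpk" into 2 rows:
Placing characters:
  'l' => row 0
  'f' => row 1
  'o' => row 0
  'h' => row 1
  'p' => row 0
  'k' => row 1
Rows:
  Row 0: "lop"
  Row 1: "fhk"
First row length: 3

3


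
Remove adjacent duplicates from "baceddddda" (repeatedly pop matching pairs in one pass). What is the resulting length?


Input: baceddddda
Stack-based adjacent duplicate removal:
  Read 'b': push. Stack: b
  Read 'a': push. Stack: ba
  Read 'c': push. Stack: bac
  Read 'e': push. Stack: bace
  Read 'd': push. Stack: baced
  Read 'd': matches stack top 'd' => pop. Stack: bace
  Read 'd': push. Stack: baced
  Read 'd': matches stack top 'd' => pop. Stack: bace
  Read 'd': push. Stack: baced
  Read 'a': push. Stack: baceda
Final stack: "baceda" (length 6)

6


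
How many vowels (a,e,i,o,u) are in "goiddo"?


Input: goiddo
Checking each character:
  'g' at position 0: consonant
  'o' at position 1: vowel (running total: 1)
  'i' at position 2: vowel (running total: 2)
  'd' at position 3: consonant
  'd' at position 4: consonant
  'o' at position 5: vowel (running total: 3)
Total vowels: 3

3


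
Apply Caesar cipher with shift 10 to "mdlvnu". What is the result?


Caesar cipher: shift "mdlvnu" by 10
  'm' (pos 12) + 10 = pos 22 = 'w'
  'd' (pos 3) + 10 = pos 13 = 'n'
  'l' (pos 11) + 10 = pos 21 = 'v'
  'v' (pos 21) + 10 = pos 5 = 'f'
  'n' (pos 13) + 10 = pos 23 = 'x'
  'u' (pos 20) + 10 = pos 4 = 'e'
Result: wnvfxe

wnvfxe


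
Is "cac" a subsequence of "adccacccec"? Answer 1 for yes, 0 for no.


Check if "cac" is a subsequence of "adccacccec"
Greedy scan:
  Position 0 ('a'): no match needed
  Position 1 ('d'): no match needed
  Position 2 ('c'): matches sub[0] = 'c'
  Position 3 ('c'): no match needed
  Position 4 ('a'): matches sub[1] = 'a'
  Position 5 ('c'): matches sub[2] = 'c'
  Position 6 ('c'): no match needed
  Position 7 ('c'): no match needed
  Position 8 ('e'): no match needed
  Position 9 ('c'): no match needed
All 3 characters matched => is a subsequence

1


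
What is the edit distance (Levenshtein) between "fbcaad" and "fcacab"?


Computing edit distance: "fbcaad" -> "fcacab"
DP table:
           f    c    a    c    a    b
      0    1    2    3    4    5    6
  f   1    0    1    2    3    4    5
  b   2    1    1    2    3    4    4
  c   3    2    1    2    2    3    4
  a   4    3    2    1    2    2    3
  a   5    4    3    2    2    2    3
  d   6    5    4    3    3    3    3
Edit distance = dp[6][6] = 3

3


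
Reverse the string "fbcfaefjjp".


Input: fbcfaefjjp
Reading characters right to left:
  Position 9: 'p'
  Position 8: 'j'
  Position 7: 'j'
  Position 6: 'f'
  Position 5: 'e'
  Position 4: 'a'
  Position 3: 'f'
  Position 2: 'c'
  Position 1: 'b'
  Position 0: 'f'
Reversed: pjjfeafcbf

pjjfeafcbf


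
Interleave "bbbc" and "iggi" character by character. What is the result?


Interleaving "bbbc" and "iggi":
  Position 0: 'b' from first, 'i' from second => "bi"
  Position 1: 'b' from first, 'g' from second => "bg"
  Position 2: 'b' from first, 'g' from second => "bg"
  Position 3: 'c' from first, 'i' from second => "ci"
Result: bibgbgci

bibgbgci


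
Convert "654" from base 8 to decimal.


Input: "654" in base 8
Positional expansion:
  Digit '6' (value 6) x 8^2 = 384
  Digit '5' (value 5) x 8^1 = 40
  Digit '4' (value 4) x 8^0 = 4
Sum = 428

428


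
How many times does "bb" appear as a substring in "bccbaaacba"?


Searching for "bb" in "bccbaaacba"
Scanning each position:
  Position 0: "bc" => no
  Position 1: "cc" => no
  Position 2: "cb" => no
  Position 3: "ba" => no
  Position 4: "aa" => no
  Position 5: "aa" => no
  Position 6: "ac" => no
  Position 7: "cb" => no
  Position 8: "ba" => no
Total occurrences: 0

0


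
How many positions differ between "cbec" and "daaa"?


Comparing "cbec" and "daaa" position by position:
  Position 0: 'c' vs 'd' => DIFFER
  Position 1: 'b' vs 'a' => DIFFER
  Position 2: 'e' vs 'a' => DIFFER
  Position 3: 'c' vs 'a' => DIFFER
Positions that differ: 4

4


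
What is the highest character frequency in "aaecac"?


Input: aaecac
Character counts:
  'a': 3
  'c': 2
  'e': 1
Maximum frequency: 3

3


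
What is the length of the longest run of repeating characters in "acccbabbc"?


Input: "acccbabbc"
Scanning for longest run:
  Position 1 ('c'): new char, reset run to 1
  Position 2 ('c'): continues run of 'c', length=2
  Position 3 ('c'): continues run of 'c', length=3
  Position 4 ('b'): new char, reset run to 1
  Position 5 ('a'): new char, reset run to 1
  Position 6 ('b'): new char, reset run to 1
  Position 7 ('b'): continues run of 'b', length=2
  Position 8 ('c'): new char, reset run to 1
Longest run: 'c' with length 3

3


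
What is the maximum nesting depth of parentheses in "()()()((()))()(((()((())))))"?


Input: "()()()((()))()(((()((())))))"
Tracking depth:
  Position 0 '(': depth becomes 1
  Position 1 ')': depth becomes 0
  Position 2 '(': depth becomes 1
  Position 3 ')': depth becomes 0
  Position 4 '(': depth becomes 1
  Position 5 ')': depth becomes 0
  Position 6 '(': depth becomes 1
  Position 7 '(': depth becomes 2
  Position 8 '(': depth becomes 3
  Position 9 ')': depth becomes 2
  Position 10 ')': depth becomes 1
  Position 11 ')': depth becomes 0
  Position 12 '(': depth becomes 1
  Position 13 ')': depth becomes 0
  Position 14 '(': depth becomes 1
  Position 15 '(': depth becomes 2
  Position 16 '(': depth becomes 3
  Position 17 '(': depth becomes 4
  Position 18 ')': depth becomes 3
  Position 19 '(': depth becomes 4
  Position 20 '(': depth becomes 5
  Position 21 '(': depth becomes 6
  Position 22 ')': depth becomes 5
  Position 23 ')': depth becomes 4
  Position 24 ')': depth becomes 3
  Position 25 ')': depth becomes 2
  Position 26 ')': depth becomes 1
  Position 27 ')': depth becomes 0
Maximum depth reached: 6

6


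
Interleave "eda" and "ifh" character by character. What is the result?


Interleaving "eda" and "ifh":
  Position 0: 'e' from first, 'i' from second => "ei"
  Position 1: 'd' from first, 'f' from second => "df"
  Position 2: 'a' from first, 'h' from second => "ah"
Result: eidfah

eidfah


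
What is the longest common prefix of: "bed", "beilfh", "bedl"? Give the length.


Words: bed, beilfh, bedl
  Position 0: all 'b' => match
  Position 1: all 'e' => match
  Position 2: ('d', 'i', 'd') => mismatch, stop
LCP = "be" (length 2)

2


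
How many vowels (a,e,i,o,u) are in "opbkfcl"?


Input: opbkfcl
Checking each character:
  'o' at position 0: vowel (running total: 1)
  'p' at position 1: consonant
  'b' at position 2: consonant
  'k' at position 3: consonant
  'f' at position 4: consonant
  'c' at position 5: consonant
  'l' at position 6: consonant
Total vowels: 1

1


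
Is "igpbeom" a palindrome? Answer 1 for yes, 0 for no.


Input: igpbeom
Reversed: moebpgi
  Compare pos 0 ('i') with pos 6 ('m'): MISMATCH
  Compare pos 1 ('g') with pos 5 ('o'): MISMATCH
  Compare pos 2 ('p') with pos 4 ('e'): MISMATCH
Result: not a palindrome

0


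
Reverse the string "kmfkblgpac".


Input: kmfkblgpac
Reading characters right to left:
  Position 9: 'c'
  Position 8: 'a'
  Position 7: 'p'
  Position 6: 'g'
  Position 5: 'l'
  Position 4: 'b'
  Position 3: 'k'
  Position 2: 'f'
  Position 1: 'm'
  Position 0: 'k'
Reversed: capglbkfmk

capglbkfmk


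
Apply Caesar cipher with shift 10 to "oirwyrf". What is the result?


Caesar cipher: shift "oirwyrf" by 10
  'o' (pos 14) + 10 = pos 24 = 'y'
  'i' (pos 8) + 10 = pos 18 = 's'
  'r' (pos 17) + 10 = pos 1 = 'b'
  'w' (pos 22) + 10 = pos 6 = 'g'
  'y' (pos 24) + 10 = pos 8 = 'i'
  'r' (pos 17) + 10 = pos 1 = 'b'
  'f' (pos 5) + 10 = pos 15 = 'p'
Result: ysbgibp

ysbgibp


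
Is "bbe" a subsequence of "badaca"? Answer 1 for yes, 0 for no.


Check if "bbe" is a subsequence of "badaca"
Greedy scan:
  Position 0 ('b'): matches sub[0] = 'b'
  Position 1 ('a'): no match needed
  Position 2 ('d'): no match needed
  Position 3 ('a'): no match needed
  Position 4 ('c'): no match needed
  Position 5 ('a'): no match needed
Only matched 1/3 characters => not a subsequence

0


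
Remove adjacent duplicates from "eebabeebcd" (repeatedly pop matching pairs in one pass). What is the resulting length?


Input: eebabeebcd
Stack-based adjacent duplicate removal:
  Read 'e': push. Stack: e
  Read 'e': matches stack top 'e' => pop. Stack: (empty)
  Read 'b': push. Stack: b
  Read 'a': push. Stack: ba
  Read 'b': push. Stack: bab
  Read 'e': push. Stack: babe
  Read 'e': matches stack top 'e' => pop. Stack: bab
  Read 'b': matches stack top 'b' => pop. Stack: ba
  Read 'c': push. Stack: bac
  Read 'd': push. Stack: bacd
Final stack: "bacd" (length 4)

4


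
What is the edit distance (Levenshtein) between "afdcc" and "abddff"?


Computing edit distance: "afdcc" -> "abddff"
DP table:
           a    b    d    d    f    f
      0    1    2    3    4    5    6
  a   1    0    1    2    3    4    5
  f   2    1    1    2    3    3    4
  d   3    2    2    1    2    3    4
  c   4    3    3    2    2    3    4
  c   5    4    4    3    3    3    4
Edit distance = dp[5][6] = 4

4


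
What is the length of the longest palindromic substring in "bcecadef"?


Input: "bcecadef"
Checking substrings for palindromes:
  [1:4] "cec" (len 3) => palindrome
Longest palindromic substring: "cec" with length 3

3


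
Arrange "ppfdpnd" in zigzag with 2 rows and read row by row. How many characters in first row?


Zigzag "ppfdpnd" into 2 rows:
Placing characters:
  'p' => row 0
  'p' => row 1
  'f' => row 0
  'd' => row 1
  'p' => row 0
  'n' => row 1
  'd' => row 0
Rows:
  Row 0: "pfpd"
  Row 1: "pdn"
First row length: 4

4


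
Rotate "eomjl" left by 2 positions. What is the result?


Input: "eomjl", rotate left by 2
First 2 characters: "eo"
Remaining characters: "mjl"
Concatenate remaining + first: "mjl" + "eo" = "mjleo"

mjleo


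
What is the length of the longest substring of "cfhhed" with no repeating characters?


Input: "cfhhed"
Sliding window (track last position of each char):
  Position 0 ('c'): window [0,0] length 1 -- new best
  Position 1 ('f'): window [0,1] length 2 -- new best
  Position 2 ('h'): window [0,2] length 3 -- new best
  Position 3 ('h'): repeat (last at 2), move window start to 3
  Position 3 ('h'): window [3,3] length 1
  Position 4 ('e'): window [3,4] length 2
  Position 5 ('d'): window [3,5] length 3
Longest substring with no repeats: "cfh" with length 3

3


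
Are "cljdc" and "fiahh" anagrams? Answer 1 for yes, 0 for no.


Strings: "cljdc", "fiahh"
Sorted first:  ccdjl
Sorted second: afhhi
Differ at position 0: 'c' vs 'a' => not anagrams

0


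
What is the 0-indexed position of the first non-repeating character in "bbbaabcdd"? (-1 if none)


Input: bbbaabcdd
Character frequencies:
  'a': 2
  'b': 4
  'c': 1
  'd': 2
Scanning left to right for freq == 1:
  Position 0 ('b'): freq=4, skip
  Position 1 ('b'): freq=4, skip
  Position 2 ('b'): freq=4, skip
  Position 3 ('a'): freq=2, skip
  Position 4 ('a'): freq=2, skip
  Position 5 ('b'): freq=4, skip
  Position 6 ('c'): unique! => answer = 6

6


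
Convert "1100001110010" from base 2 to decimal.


Input: "1100001110010" in base 2
Positional expansion:
  Digit '1' (value 1) x 2^12 = 4096
  Digit '1' (value 1) x 2^11 = 2048
  Digit '0' (value 0) x 2^10 = 0
  Digit '0' (value 0) x 2^9 = 0
  Digit '0' (value 0) x 2^8 = 0
  Digit '0' (value 0) x 2^7 = 0
  Digit '1' (value 1) x 2^6 = 64
  Digit '1' (value 1) x 2^5 = 32
  Digit '1' (value 1) x 2^4 = 16
  Digit '0' (value 0) x 2^3 = 0
  Digit '0' (value 0) x 2^2 = 0
  Digit '1' (value 1) x 2^1 = 2
  Digit '0' (value 0) x 2^0 = 0
Sum = 6258

6258


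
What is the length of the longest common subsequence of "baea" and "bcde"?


LCS of "baea" and "bcde"
DP table:
           b    c    d    e
      0    0    0    0    0
  b   0    1    1    1    1
  a   0    1    1    1    1
  e   0    1    1    1    2
  a   0    1    1    1    2
LCS length = dp[4][4] = 2

2


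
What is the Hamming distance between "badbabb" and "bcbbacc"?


Comparing "badbabb" and "bcbbacc" position by position:
  Position 0: 'b' vs 'b' => same
  Position 1: 'a' vs 'c' => differ
  Position 2: 'd' vs 'b' => differ
  Position 3: 'b' vs 'b' => same
  Position 4: 'a' vs 'a' => same
  Position 5: 'b' vs 'c' => differ
  Position 6: 'b' vs 'c' => differ
Total differences (Hamming distance): 4

4


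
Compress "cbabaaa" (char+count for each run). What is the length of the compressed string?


Input: cbabaaa
Runs:
  'c' x 1 => "c1"
  'b' x 1 => "b1"
  'a' x 1 => "a1"
  'b' x 1 => "b1"
  'a' x 3 => "a3"
Compressed: "c1b1a1b1a3"
Compressed length: 10

10


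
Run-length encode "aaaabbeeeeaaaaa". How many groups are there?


Input: aaaabbeeeeaaaaa
Scanning for consecutive runs:
  Group 1: 'a' x 4 (positions 0-3)
  Group 2: 'b' x 2 (positions 4-5)
  Group 3: 'e' x 4 (positions 6-9)
  Group 4: 'a' x 5 (positions 10-14)
Total groups: 4

4


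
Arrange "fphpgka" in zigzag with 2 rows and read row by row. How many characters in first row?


Zigzag "fphpgka" into 2 rows:
Placing characters:
  'f' => row 0
  'p' => row 1
  'h' => row 0
  'p' => row 1
  'g' => row 0
  'k' => row 1
  'a' => row 0
Rows:
  Row 0: "fhga"
  Row 1: "ppk"
First row length: 4

4


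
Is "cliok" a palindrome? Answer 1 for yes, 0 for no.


Input: cliok
Reversed: koilc
  Compare pos 0 ('c') with pos 4 ('k'): MISMATCH
  Compare pos 1 ('l') with pos 3 ('o'): MISMATCH
Result: not a palindrome

0


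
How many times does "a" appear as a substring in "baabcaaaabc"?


Searching for "a" in "baabcaaaabc"
Scanning each position:
  Position 0: "b" => no
  Position 1: "a" => MATCH
  Position 2: "a" => MATCH
  Position 3: "b" => no
  Position 4: "c" => no
  Position 5: "a" => MATCH
  Position 6: "a" => MATCH
  Position 7: "a" => MATCH
  Position 8: "a" => MATCH
  Position 9: "b" => no
  Position 10: "c" => no
Total occurrences: 6

6


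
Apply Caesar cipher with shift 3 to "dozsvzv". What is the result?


Caesar cipher: shift "dozsvzv" by 3
  'd' (pos 3) + 3 = pos 6 = 'g'
  'o' (pos 14) + 3 = pos 17 = 'r'
  'z' (pos 25) + 3 = pos 2 = 'c'
  's' (pos 18) + 3 = pos 21 = 'v'
  'v' (pos 21) + 3 = pos 24 = 'y'
  'z' (pos 25) + 3 = pos 2 = 'c'
  'v' (pos 21) + 3 = pos 24 = 'y'
Result: grcvycy

grcvycy


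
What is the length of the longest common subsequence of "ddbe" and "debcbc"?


LCS of "ddbe" and "debcbc"
DP table:
           d    e    b    c    b    c
      0    0    0    0    0    0    0
  d   0    1    1    1    1    1    1
  d   0    1    1    1    1    1    1
  b   0    1    1    2    2    2    2
  e   0    1    2    2    2    2    2
LCS length = dp[4][6] = 2

2


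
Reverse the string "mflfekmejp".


Input: mflfekmejp
Reading characters right to left:
  Position 9: 'p'
  Position 8: 'j'
  Position 7: 'e'
  Position 6: 'm'
  Position 5: 'k'
  Position 4: 'e'
  Position 3: 'f'
  Position 2: 'l'
  Position 1: 'f'
  Position 0: 'm'
Reversed: pjemkeflfm

pjemkeflfm


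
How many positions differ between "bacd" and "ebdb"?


Comparing "bacd" and "ebdb" position by position:
  Position 0: 'b' vs 'e' => DIFFER
  Position 1: 'a' vs 'b' => DIFFER
  Position 2: 'c' vs 'd' => DIFFER
  Position 3: 'd' vs 'b' => DIFFER
Positions that differ: 4

4


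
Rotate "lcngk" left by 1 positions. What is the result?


Input: "lcngk", rotate left by 1
First 1 characters: "l"
Remaining characters: "cngk"
Concatenate remaining + first: "cngk" + "l" = "cngkl"

cngkl


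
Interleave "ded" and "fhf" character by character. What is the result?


Interleaving "ded" and "fhf":
  Position 0: 'd' from first, 'f' from second => "df"
  Position 1: 'e' from first, 'h' from second => "eh"
  Position 2: 'd' from first, 'f' from second => "df"
Result: dfehdf

dfehdf


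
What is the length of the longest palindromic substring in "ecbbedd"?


Input: "ecbbedd"
Checking substrings for palindromes:
  [2:4] "bb" (len 2) => palindrome
  [5:7] "dd" (len 2) => palindrome
Longest palindromic substring: "bb" with length 2

2


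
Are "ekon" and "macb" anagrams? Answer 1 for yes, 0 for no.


Strings: "ekon", "macb"
Sorted first:  ekno
Sorted second: abcm
Differ at position 0: 'e' vs 'a' => not anagrams

0


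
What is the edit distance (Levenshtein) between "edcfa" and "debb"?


Computing edit distance: "edcfa" -> "debb"
DP table:
           d    e    b    b
      0    1    2    3    4
  e   1    1    1    2    3
  d   2    1    2    2    3
  c   3    2    2    3    3
  f   4    3    3    3    4
  a   5    4    4    4    4
Edit distance = dp[5][4] = 4

4


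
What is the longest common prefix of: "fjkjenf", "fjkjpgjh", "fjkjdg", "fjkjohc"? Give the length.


Words: fjkjenf, fjkjpgjh, fjkjdg, fjkjohc
  Position 0: all 'f' => match
  Position 1: all 'j' => match
  Position 2: all 'k' => match
  Position 3: all 'j' => match
  Position 4: ('e', 'p', 'd', 'o') => mismatch, stop
LCP = "fjkj" (length 4)

4


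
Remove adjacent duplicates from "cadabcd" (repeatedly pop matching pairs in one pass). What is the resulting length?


Input: cadabcd
Stack-based adjacent duplicate removal:
  Read 'c': push. Stack: c
  Read 'a': push. Stack: ca
  Read 'd': push. Stack: cad
  Read 'a': push. Stack: cada
  Read 'b': push. Stack: cadab
  Read 'c': push. Stack: cadabc
  Read 'd': push. Stack: cadabcd
Final stack: "cadabcd" (length 7)

7


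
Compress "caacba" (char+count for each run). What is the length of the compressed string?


Input: caacba
Runs:
  'c' x 1 => "c1"
  'a' x 2 => "a2"
  'c' x 1 => "c1"
  'b' x 1 => "b1"
  'a' x 1 => "a1"
Compressed: "c1a2c1b1a1"
Compressed length: 10

10


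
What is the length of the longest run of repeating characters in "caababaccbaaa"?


Input: "caababaccbaaa"
Scanning for longest run:
  Position 1 ('a'): new char, reset run to 1
  Position 2 ('a'): continues run of 'a', length=2
  Position 3 ('b'): new char, reset run to 1
  Position 4 ('a'): new char, reset run to 1
  Position 5 ('b'): new char, reset run to 1
  Position 6 ('a'): new char, reset run to 1
  Position 7 ('c'): new char, reset run to 1
  Position 8 ('c'): continues run of 'c', length=2
  Position 9 ('b'): new char, reset run to 1
  Position 10 ('a'): new char, reset run to 1
  Position 11 ('a'): continues run of 'a', length=2
  Position 12 ('a'): continues run of 'a', length=3
Longest run: 'a' with length 3

3


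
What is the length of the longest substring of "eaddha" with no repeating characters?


Input: "eaddha"
Sliding window (track last position of each char):
  Position 0 ('e'): window [0,0] length 1 -- new best
  Position 1 ('a'): window [0,1] length 2 -- new best
  Position 2 ('d'): window [0,2] length 3 -- new best
  Position 3 ('d'): repeat (last at 2), move window start to 3
  Position 3 ('d'): window [3,3] length 1
  Position 4 ('h'): window [3,4] length 2
  Position 5 ('a'): window [3,5] length 3
Longest substring with no repeats: "ead" with length 3

3


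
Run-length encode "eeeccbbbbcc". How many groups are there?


Input: eeeccbbbbcc
Scanning for consecutive runs:
  Group 1: 'e' x 3 (positions 0-2)
  Group 2: 'c' x 2 (positions 3-4)
  Group 3: 'b' x 4 (positions 5-8)
  Group 4: 'c' x 2 (positions 9-10)
Total groups: 4

4


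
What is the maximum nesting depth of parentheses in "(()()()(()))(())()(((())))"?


Input: "(()()()(()))(())()(((())))"
Tracking depth:
  Position 0 '(': depth becomes 1
  Position 1 '(': depth becomes 2
  Position 2 ')': depth becomes 1
  Position 3 '(': depth becomes 2
  Position 4 ')': depth becomes 1
  Position 5 '(': depth becomes 2
  Position 6 ')': depth becomes 1
  Position 7 '(': depth becomes 2
  Position 8 '(': depth becomes 3
  Position 9 ')': depth becomes 2
  Position 10 ')': depth becomes 1
  Position 11 ')': depth becomes 0
  Position 12 '(': depth becomes 1
  Position 13 '(': depth becomes 2
  Position 14 ')': depth becomes 1
  Position 15 ')': depth becomes 0
  Position 16 '(': depth becomes 1
  Position 17 ')': depth becomes 0
  Position 18 '(': depth becomes 1
  Position 19 '(': depth becomes 2
  Position 20 '(': depth becomes 3
  Position 21 '(': depth becomes 4
  Position 22 ')': depth becomes 3
  Position 23 ')': depth becomes 2
  Position 24 ')': depth becomes 1
  Position 25 ')': depth becomes 0
Maximum depth reached: 4

4


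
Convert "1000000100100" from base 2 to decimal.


Input: "1000000100100" in base 2
Positional expansion:
  Digit '1' (value 1) x 2^12 = 4096
  Digit '0' (value 0) x 2^11 = 0
  Digit '0' (value 0) x 2^10 = 0
  Digit '0' (value 0) x 2^9 = 0
  Digit '0' (value 0) x 2^8 = 0
  Digit '0' (value 0) x 2^7 = 0
  Digit '0' (value 0) x 2^6 = 0
  Digit '1' (value 1) x 2^5 = 32
  Digit '0' (value 0) x 2^4 = 0
  Digit '0' (value 0) x 2^3 = 0
  Digit '1' (value 1) x 2^2 = 4
  Digit '0' (value 0) x 2^1 = 0
  Digit '0' (value 0) x 2^0 = 0
Sum = 4132

4132


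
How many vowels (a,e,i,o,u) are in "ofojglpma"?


Input: ofojglpma
Checking each character:
  'o' at position 0: vowel (running total: 1)
  'f' at position 1: consonant
  'o' at position 2: vowel (running total: 2)
  'j' at position 3: consonant
  'g' at position 4: consonant
  'l' at position 5: consonant
  'p' at position 6: consonant
  'm' at position 7: consonant
  'a' at position 8: vowel (running total: 3)
Total vowels: 3

3


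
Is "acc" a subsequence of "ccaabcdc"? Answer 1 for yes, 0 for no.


Check if "acc" is a subsequence of "ccaabcdc"
Greedy scan:
  Position 0 ('c'): no match needed
  Position 1 ('c'): no match needed
  Position 2 ('a'): matches sub[0] = 'a'
  Position 3 ('a'): no match needed
  Position 4 ('b'): no match needed
  Position 5 ('c'): matches sub[1] = 'c'
  Position 6 ('d'): no match needed
  Position 7 ('c'): matches sub[2] = 'c'
All 3 characters matched => is a subsequence

1


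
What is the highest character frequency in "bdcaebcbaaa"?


Input: bdcaebcbaaa
Character counts:
  'a': 4
  'b': 3
  'c': 2
  'd': 1
  'e': 1
Maximum frequency: 4

4


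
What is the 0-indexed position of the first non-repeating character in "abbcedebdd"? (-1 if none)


Input: abbcedebdd
Character frequencies:
  'a': 1
  'b': 3
  'c': 1
  'd': 3
  'e': 2
Scanning left to right for freq == 1:
  Position 0 ('a'): unique! => answer = 0

0


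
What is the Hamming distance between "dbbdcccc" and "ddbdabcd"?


Comparing "dbbdcccc" and "ddbdabcd" position by position:
  Position 0: 'd' vs 'd' => same
  Position 1: 'b' vs 'd' => differ
  Position 2: 'b' vs 'b' => same
  Position 3: 'd' vs 'd' => same
  Position 4: 'c' vs 'a' => differ
  Position 5: 'c' vs 'b' => differ
  Position 6: 'c' vs 'c' => same
  Position 7: 'c' vs 'd' => differ
Total differences (Hamming distance): 4

4


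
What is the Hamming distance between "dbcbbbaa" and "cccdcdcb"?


Comparing "dbcbbbaa" and "cccdcdcb" position by position:
  Position 0: 'd' vs 'c' => differ
  Position 1: 'b' vs 'c' => differ
  Position 2: 'c' vs 'c' => same
  Position 3: 'b' vs 'd' => differ
  Position 4: 'b' vs 'c' => differ
  Position 5: 'b' vs 'd' => differ
  Position 6: 'a' vs 'c' => differ
  Position 7: 'a' vs 'b' => differ
Total differences (Hamming distance): 7

7


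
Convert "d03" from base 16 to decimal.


Input: "d03" in base 16
Positional expansion:
  Digit 'd' (value 13) x 16^2 = 3328
  Digit '0' (value 0) x 16^1 = 0
  Digit '3' (value 3) x 16^0 = 3
Sum = 3331

3331


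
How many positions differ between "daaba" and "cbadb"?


Comparing "daaba" and "cbadb" position by position:
  Position 0: 'd' vs 'c' => DIFFER
  Position 1: 'a' vs 'b' => DIFFER
  Position 2: 'a' vs 'a' => same
  Position 3: 'b' vs 'd' => DIFFER
  Position 4: 'a' vs 'b' => DIFFER
Positions that differ: 4

4


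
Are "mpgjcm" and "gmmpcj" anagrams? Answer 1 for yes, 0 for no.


Strings: "mpgjcm", "gmmpcj"
Sorted first:  cgjmmp
Sorted second: cgjmmp
Sorted forms match => anagrams

1


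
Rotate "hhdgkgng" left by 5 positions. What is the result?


Input: "hhdgkgng", rotate left by 5
First 5 characters: "hhdgk"
Remaining characters: "gng"
Concatenate remaining + first: "gng" + "hhdgk" = "gnghhdgk"

gnghhdgk


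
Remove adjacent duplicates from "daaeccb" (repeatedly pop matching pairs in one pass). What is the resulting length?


Input: daaeccb
Stack-based adjacent duplicate removal:
  Read 'd': push. Stack: d
  Read 'a': push. Stack: da
  Read 'a': matches stack top 'a' => pop. Stack: d
  Read 'e': push. Stack: de
  Read 'c': push. Stack: dec
  Read 'c': matches stack top 'c' => pop. Stack: de
  Read 'b': push. Stack: deb
Final stack: "deb" (length 3)

3


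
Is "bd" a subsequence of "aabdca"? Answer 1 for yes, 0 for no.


Check if "bd" is a subsequence of "aabdca"
Greedy scan:
  Position 0 ('a'): no match needed
  Position 1 ('a'): no match needed
  Position 2 ('b'): matches sub[0] = 'b'
  Position 3 ('d'): matches sub[1] = 'd'
  Position 4 ('c'): no match needed
  Position 5 ('a'): no match needed
All 2 characters matched => is a subsequence

1


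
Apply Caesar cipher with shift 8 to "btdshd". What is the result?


Caesar cipher: shift "btdshd" by 8
  'b' (pos 1) + 8 = pos 9 = 'j'
  't' (pos 19) + 8 = pos 1 = 'b'
  'd' (pos 3) + 8 = pos 11 = 'l'
  's' (pos 18) + 8 = pos 0 = 'a'
  'h' (pos 7) + 8 = pos 15 = 'p'
  'd' (pos 3) + 8 = pos 11 = 'l'
Result: jblapl

jblapl


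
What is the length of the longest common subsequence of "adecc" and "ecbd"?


LCS of "adecc" and "ecbd"
DP table:
           e    c    b    d
      0    0    0    0    0
  a   0    0    0    0    0
  d   0    0    0    0    1
  e   0    1    1    1    1
  c   0    1    2    2    2
  c   0    1    2    2    2
LCS length = dp[5][4] = 2

2


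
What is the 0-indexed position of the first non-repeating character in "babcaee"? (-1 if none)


Input: babcaee
Character frequencies:
  'a': 2
  'b': 2
  'c': 1
  'e': 2
Scanning left to right for freq == 1:
  Position 0 ('b'): freq=2, skip
  Position 1 ('a'): freq=2, skip
  Position 2 ('b'): freq=2, skip
  Position 3 ('c'): unique! => answer = 3

3


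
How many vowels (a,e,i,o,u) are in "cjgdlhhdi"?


Input: cjgdlhhdi
Checking each character:
  'c' at position 0: consonant
  'j' at position 1: consonant
  'g' at position 2: consonant
  'd' at position 3: consonant
  'l' at position 4: consonant
  'h' at position 5: consonant
  'h' at position 6: consonant
  'd' at position 7: consonant
  'i' at position 8: vowel (running total: 1)
Total vowels: 1

1


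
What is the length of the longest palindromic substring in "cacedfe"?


Input: "cacedfe"
Checking substrings for palindromes:
  [0:3] "cac" (len 3) => palindrome
Longest palindromic substring: "cac" with length 3

3


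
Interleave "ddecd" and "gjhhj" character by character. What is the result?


Interleaving "ddecd" and "gjhhj":
  Position 0: 'd' from first, 'g' from second => "dg"
  Position 1: 'd' from first, 'j' from second => "dj"
  Position 2: 'e' from first, 'h' from second => "eh"
  Position 3: 'c' from first, 'h' from second => "ch"
  Position 4: 'd' from first, 'j' from second => "dj"
Result: dgdjehchdj

dgdjehchdj


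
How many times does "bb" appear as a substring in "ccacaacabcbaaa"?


Searching for "bb" in "ccacaacabcbaaa"
Scanning each position:
  Position 0: "cc" => no
  Position 1: "ca" => no
  Position 2: "ac" => no
  Position 3: "ca" => no
  Position 4: "aa" => no
  Position 5: "ac" => no
  Position 6: "ca" => no
  Position 7: "ab" => no
  Position 8: "bc" => no
  Position 9: "cb" => no
  Position 10: "ba" => no
  Position 11: "aa" => no
  Position 12: "aa" => no
Total occurrences: 0

0


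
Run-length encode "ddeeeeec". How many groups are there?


Input: ddeeeeec
Scanning for consecutive runs:
  Group 1: 'd' x 2 (positions 0-1)
  Group 2: 'e' x 5 (positions 2-6)
  Group 3: 'c' x 1 (positions 7-7)
Total groups: 3

3


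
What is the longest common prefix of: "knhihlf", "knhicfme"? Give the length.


Words: knhihlf, knhicfme
  Position 0: all 'k' => match
  Position 1: all 'n' => match
  Position 2: all 'h' => match
  Position 3: all 'i' => match
  Position 4: ('h', 'c') => mismatch, stop
LCP = "knhi" (length 4)

4


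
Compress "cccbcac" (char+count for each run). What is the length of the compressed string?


Input: cccbcac
Runs:
  'c' x 3 => "c3"
  'b' x 1 => "b1"
  'c' x 1 => "c1"
  'a' x 1 => "a1"
  'c' x 1 => "c1"
Compressed: "c3b1c1a1c1"
Compressed length: 10

10
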